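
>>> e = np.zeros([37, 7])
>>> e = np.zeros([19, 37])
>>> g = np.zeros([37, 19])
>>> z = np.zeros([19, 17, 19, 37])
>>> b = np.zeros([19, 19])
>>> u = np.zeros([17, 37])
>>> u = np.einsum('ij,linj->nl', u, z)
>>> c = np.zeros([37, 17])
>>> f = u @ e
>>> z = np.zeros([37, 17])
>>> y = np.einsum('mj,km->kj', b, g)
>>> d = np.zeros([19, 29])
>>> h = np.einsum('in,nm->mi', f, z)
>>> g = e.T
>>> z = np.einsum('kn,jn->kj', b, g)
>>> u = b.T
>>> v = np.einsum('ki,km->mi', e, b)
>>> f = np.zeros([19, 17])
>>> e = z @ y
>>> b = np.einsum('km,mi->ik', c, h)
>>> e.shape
(19, 19)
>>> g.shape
(37, 19)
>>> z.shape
(19, 37)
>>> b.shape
(19, 37)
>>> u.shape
(19, 19)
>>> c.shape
(37, 17)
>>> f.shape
(19, 17)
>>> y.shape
(37, 19)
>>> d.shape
(19, 29)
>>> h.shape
(17, 19)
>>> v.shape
(19, 37)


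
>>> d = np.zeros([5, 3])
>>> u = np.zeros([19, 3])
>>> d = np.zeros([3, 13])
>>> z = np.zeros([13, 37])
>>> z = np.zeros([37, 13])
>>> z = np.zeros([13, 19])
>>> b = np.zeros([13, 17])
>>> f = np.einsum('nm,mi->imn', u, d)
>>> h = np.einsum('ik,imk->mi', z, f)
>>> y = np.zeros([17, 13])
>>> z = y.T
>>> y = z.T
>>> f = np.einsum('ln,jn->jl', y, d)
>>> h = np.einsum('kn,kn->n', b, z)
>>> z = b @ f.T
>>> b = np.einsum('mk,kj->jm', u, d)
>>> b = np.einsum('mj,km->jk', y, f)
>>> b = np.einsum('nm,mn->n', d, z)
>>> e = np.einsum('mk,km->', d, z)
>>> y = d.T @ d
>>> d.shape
(3, 13)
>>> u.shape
(19, 3)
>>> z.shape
(13, 3)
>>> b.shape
(3,)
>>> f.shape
(3, 17)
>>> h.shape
(17,)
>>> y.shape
(13, 13)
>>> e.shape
()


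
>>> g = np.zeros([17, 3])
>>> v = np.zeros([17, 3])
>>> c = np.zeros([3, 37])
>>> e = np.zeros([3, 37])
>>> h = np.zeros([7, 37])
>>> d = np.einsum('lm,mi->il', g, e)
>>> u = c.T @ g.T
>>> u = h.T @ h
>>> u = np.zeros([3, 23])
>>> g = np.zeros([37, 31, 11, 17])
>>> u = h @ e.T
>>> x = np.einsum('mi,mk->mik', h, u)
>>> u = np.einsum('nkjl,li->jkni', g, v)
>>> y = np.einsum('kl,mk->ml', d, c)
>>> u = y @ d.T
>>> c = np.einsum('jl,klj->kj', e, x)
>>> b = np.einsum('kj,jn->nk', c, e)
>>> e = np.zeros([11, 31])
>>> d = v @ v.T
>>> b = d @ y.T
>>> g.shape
(37, 31, 11, 17)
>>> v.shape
(17, 3)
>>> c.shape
(7, 3)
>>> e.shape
(11, 31)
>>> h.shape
(7, 37)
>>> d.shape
(17, 17)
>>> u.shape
(3, 37)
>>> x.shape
(7, 37, 3)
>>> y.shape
(3, 17)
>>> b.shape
(17, 3)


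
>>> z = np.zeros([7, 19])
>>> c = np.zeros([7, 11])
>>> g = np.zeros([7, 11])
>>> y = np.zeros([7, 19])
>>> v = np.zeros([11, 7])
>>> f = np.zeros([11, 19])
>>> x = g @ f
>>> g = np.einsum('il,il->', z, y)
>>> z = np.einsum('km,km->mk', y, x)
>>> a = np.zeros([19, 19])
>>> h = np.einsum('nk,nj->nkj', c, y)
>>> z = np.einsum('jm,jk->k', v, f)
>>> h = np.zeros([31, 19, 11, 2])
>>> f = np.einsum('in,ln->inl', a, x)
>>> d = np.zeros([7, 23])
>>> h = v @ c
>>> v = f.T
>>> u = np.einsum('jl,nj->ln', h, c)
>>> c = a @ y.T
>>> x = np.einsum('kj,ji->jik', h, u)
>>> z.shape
(19,)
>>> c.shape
(19, 7)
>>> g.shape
()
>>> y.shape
(7, 19)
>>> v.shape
(7, 19, 19)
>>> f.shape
(19, 19, 7)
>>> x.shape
(11, 7, 11)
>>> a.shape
(19, 19)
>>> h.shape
(11, 11)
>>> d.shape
(7, 23)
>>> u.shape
(11, 7)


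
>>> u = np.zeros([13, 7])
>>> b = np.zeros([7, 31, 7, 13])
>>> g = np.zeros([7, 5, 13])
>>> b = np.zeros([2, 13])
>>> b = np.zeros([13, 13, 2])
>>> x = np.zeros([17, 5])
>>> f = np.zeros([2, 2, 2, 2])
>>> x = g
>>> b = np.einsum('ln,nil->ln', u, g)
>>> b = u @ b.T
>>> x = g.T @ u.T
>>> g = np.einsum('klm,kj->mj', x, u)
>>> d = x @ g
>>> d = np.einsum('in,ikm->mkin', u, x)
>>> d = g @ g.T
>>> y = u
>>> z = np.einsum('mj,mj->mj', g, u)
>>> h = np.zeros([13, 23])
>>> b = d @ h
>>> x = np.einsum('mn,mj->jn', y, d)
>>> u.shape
(13, 7)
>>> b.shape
(13, 23)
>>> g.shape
(13, 7)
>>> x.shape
(13, 7)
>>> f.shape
(2, 2, 2, 2)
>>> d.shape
(13, 13)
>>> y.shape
(13, 7)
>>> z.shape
(13, 7)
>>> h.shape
(13, 23)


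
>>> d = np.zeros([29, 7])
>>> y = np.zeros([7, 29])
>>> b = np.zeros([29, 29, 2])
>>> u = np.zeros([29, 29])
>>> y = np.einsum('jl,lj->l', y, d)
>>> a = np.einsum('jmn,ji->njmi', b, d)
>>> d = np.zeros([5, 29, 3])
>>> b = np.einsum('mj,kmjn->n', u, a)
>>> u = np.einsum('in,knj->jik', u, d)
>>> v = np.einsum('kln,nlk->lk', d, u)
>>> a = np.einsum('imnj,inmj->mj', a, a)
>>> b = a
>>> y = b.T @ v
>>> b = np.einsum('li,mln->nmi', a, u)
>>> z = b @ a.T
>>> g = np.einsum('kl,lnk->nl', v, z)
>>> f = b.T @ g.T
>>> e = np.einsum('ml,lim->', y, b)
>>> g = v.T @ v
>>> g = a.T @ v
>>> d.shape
(5, 29, 3)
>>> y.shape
(7, 5)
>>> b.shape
(5, 3, 7)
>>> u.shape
(3, 29, 5)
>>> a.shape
(29, 7)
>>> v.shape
(29, 5)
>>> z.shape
(5, 3, 29)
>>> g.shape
(7, 5)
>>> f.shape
(7, 3, 3)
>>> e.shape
()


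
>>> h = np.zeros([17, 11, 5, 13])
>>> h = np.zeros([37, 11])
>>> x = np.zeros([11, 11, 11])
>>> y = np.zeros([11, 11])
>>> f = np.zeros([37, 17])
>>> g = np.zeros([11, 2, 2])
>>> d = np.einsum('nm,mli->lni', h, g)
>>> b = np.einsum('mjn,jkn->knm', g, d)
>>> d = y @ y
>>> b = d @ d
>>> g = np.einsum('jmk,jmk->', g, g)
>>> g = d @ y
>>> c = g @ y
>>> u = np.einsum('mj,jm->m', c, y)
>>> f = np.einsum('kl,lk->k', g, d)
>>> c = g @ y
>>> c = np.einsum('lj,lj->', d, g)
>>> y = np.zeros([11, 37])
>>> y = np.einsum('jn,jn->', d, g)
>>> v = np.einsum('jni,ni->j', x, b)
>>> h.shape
(37, 11)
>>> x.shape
(11, 11, 11)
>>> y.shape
()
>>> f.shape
(11,)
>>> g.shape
(11, 11)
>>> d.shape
(11, 11)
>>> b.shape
(11, 11)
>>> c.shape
()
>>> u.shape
(11,)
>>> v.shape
(11,)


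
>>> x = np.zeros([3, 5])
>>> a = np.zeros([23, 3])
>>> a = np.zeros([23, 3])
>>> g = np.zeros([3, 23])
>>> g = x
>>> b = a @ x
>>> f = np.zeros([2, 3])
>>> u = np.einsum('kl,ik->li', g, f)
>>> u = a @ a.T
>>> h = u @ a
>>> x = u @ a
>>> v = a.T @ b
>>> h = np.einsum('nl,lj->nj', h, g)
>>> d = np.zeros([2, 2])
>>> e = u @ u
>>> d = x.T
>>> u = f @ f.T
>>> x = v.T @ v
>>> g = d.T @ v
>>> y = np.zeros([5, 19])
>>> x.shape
(5, 5)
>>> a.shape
(23, 3)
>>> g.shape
(23, 5)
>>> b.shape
(23, 5)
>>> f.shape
(2, 3)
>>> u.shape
(2, 2)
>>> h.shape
(23, 5)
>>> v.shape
(3, 5)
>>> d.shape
(3, 23)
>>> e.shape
(23, 23)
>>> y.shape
(5, 19)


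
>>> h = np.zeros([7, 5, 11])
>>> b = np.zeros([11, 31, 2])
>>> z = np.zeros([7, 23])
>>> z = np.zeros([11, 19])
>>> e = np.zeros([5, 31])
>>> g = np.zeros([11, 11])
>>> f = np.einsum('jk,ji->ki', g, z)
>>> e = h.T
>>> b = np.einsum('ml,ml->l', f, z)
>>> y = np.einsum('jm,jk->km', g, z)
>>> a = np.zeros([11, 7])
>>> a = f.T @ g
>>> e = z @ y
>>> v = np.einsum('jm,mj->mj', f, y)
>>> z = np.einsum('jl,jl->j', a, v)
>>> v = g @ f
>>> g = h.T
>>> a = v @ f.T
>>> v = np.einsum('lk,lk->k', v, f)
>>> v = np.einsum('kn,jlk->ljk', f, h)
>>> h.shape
(7, 5, 11)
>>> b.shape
(19,)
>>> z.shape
(19,)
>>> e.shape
(11, 11)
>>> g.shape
(11, 5, 7)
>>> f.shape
(11, 19)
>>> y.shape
(19, 11)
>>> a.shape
(11, 11)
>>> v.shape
(5, 7, 11)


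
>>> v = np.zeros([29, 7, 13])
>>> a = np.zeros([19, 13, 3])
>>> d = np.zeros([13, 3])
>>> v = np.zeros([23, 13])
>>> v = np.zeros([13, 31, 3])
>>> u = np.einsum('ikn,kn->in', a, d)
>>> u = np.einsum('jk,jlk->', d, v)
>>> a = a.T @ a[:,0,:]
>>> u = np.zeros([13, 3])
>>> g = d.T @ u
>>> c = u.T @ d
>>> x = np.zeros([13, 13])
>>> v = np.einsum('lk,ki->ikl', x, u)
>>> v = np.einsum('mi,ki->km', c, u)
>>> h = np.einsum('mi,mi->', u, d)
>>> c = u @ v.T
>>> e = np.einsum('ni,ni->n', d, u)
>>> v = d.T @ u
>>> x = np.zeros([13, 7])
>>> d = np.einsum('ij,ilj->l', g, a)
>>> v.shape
(3, 3)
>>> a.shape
(3, 13, 3)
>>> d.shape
(13,)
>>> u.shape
(13, 3)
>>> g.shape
(3, 3)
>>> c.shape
(13, 13)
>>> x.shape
(13, 7)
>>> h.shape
()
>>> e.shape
(13,)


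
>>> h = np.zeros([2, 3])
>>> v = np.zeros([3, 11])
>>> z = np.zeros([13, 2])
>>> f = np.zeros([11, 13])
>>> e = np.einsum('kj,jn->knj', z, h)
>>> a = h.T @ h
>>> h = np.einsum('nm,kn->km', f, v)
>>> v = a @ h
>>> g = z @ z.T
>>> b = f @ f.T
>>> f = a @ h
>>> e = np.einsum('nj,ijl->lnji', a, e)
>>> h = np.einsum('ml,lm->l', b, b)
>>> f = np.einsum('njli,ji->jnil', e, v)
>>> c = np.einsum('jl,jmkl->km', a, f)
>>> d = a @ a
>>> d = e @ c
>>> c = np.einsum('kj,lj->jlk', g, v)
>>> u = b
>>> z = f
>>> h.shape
(11,)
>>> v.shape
(3, 13)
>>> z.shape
(3, 2, 13, 3)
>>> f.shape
(3, 2, 13, 3)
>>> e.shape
(2, 3, 3, 13)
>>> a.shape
(3, 3)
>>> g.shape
(13, 13)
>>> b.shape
(11, 11)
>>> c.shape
(13, 3, 13)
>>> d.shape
(2, 3, 3, 2)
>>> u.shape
(11, 11)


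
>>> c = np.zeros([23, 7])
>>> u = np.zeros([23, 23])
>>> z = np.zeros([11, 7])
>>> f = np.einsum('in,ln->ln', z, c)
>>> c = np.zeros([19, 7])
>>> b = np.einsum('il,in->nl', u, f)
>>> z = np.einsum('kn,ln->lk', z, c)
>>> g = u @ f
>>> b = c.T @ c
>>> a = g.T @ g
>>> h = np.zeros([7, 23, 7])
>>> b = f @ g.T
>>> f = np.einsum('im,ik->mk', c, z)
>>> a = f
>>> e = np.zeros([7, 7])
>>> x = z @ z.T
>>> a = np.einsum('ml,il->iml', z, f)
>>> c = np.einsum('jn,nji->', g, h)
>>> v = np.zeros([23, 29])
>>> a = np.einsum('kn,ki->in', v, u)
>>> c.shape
()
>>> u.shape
(23, 23)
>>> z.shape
(19, 11)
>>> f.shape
(7, 11)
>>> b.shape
(23, 23)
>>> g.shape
(23, 7)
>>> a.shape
(23, 29)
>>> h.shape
(7, 23, 7)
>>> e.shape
(7, 7)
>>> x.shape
(19, 19)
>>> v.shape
(23, 29)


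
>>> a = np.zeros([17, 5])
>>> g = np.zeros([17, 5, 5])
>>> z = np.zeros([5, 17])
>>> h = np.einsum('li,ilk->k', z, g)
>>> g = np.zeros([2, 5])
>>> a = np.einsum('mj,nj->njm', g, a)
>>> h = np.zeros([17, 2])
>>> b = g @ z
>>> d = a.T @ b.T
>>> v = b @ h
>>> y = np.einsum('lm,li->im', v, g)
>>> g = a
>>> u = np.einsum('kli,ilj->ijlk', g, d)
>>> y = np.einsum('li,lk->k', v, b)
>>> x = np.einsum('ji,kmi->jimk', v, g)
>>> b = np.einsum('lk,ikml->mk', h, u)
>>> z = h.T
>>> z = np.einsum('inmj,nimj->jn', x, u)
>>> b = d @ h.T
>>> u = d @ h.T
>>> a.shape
(17, 5, 2)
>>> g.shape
(17, 5, 2)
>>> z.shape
(17, 2)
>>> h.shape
(17, 2)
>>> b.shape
(2, 5, 17)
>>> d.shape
(2, 5, 2)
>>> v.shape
(2, 2)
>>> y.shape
(17,)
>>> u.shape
(2, 5, 17)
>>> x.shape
(2, 2, 5, 17)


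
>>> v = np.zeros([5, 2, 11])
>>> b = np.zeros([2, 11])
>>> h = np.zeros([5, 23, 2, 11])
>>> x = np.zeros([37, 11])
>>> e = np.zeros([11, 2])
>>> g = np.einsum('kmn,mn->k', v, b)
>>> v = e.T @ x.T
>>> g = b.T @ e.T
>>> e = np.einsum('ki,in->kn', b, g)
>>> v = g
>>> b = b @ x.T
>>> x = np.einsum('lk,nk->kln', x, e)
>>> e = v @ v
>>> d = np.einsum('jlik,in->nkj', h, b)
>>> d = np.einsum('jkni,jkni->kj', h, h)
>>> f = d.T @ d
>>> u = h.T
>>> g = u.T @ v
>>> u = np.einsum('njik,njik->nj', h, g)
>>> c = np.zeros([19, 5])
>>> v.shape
(11, 11)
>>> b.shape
(2, 37)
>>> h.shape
(5, 23, 2, 11)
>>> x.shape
(11, 37, 2)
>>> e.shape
(11, 11)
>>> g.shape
(5, 23, 2, 11)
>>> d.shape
(23, 5)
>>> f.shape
(5, 5)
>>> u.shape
(5, 23)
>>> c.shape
(19, 5)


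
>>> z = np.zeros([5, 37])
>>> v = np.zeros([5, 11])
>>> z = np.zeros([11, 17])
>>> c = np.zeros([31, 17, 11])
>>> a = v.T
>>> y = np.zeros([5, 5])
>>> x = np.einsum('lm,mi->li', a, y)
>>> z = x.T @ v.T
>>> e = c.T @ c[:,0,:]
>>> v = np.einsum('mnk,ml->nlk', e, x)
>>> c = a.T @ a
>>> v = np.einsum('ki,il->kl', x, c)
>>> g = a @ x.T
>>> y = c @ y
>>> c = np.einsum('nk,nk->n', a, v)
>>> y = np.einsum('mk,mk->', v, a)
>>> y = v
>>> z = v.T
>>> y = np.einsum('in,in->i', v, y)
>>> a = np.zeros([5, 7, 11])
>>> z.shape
(5, 11)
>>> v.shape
(11, 5)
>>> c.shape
(11,)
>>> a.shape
(5, 7, 11)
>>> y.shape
(11,)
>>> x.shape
(11, 5)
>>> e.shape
(11, 17, 11)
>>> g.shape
(11, 11)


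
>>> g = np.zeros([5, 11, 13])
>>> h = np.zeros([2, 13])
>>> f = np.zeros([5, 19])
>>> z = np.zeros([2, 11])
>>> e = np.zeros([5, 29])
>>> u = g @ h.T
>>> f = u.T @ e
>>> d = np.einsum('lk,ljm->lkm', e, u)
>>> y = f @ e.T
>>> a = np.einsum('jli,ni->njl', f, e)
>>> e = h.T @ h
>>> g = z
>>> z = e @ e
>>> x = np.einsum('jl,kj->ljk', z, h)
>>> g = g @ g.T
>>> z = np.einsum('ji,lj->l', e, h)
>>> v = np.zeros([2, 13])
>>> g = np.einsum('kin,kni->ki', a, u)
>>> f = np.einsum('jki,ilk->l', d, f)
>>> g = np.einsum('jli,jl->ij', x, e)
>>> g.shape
(2, 13)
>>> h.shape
(2, 13)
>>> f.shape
(11,)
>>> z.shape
(2,)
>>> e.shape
(13, 13)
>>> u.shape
(5, 11, 2)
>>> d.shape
(5, 29, 2)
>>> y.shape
(2, 11, 5)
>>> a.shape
(5, 2, 11)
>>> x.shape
(13, 13, 2)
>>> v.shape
(2, 13)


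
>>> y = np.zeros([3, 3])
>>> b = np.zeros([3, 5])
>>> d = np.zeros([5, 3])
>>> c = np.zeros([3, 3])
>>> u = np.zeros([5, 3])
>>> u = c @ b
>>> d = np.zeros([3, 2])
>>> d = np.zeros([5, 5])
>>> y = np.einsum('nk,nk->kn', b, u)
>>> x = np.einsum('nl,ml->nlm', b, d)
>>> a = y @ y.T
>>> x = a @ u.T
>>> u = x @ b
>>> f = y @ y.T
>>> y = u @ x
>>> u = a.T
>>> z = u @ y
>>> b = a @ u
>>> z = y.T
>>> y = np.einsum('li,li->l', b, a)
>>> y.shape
(5,)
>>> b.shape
(5, 5)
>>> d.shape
(5, 5)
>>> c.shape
(3, 3)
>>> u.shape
(5, 5)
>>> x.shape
(5, 3)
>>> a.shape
(5, 5)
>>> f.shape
(5, 5)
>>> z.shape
(3, 5)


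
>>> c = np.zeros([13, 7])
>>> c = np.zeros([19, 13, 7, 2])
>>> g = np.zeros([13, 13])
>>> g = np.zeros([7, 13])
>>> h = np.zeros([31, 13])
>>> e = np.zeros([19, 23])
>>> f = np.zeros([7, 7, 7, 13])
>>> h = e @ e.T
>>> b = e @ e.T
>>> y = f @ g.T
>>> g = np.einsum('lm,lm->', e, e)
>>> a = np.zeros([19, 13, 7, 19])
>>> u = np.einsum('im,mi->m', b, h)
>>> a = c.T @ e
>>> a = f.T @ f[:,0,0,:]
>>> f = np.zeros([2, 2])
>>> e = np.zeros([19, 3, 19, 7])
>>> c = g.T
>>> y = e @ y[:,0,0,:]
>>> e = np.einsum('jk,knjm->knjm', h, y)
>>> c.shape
()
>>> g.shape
()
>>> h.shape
(19, 19)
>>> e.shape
(19, 3, 19, 7)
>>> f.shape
(2, 2)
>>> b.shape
(19, 19)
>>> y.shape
(19, 3, 19, 7)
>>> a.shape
(13, 7, 7, 13)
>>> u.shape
(19,)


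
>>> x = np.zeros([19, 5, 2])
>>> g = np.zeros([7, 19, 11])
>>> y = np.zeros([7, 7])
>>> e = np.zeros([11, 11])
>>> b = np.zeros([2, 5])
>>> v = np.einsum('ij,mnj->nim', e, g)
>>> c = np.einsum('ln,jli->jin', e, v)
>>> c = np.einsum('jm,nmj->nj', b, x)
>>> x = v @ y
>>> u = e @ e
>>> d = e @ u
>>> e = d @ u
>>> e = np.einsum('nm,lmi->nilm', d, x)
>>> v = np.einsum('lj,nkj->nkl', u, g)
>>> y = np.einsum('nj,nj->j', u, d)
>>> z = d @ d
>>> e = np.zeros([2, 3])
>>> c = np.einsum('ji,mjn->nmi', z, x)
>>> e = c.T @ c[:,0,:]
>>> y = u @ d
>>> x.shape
(19, 11, 7)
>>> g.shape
(7, 19, 11)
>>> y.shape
(11, 11)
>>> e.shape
(11, 19, 11)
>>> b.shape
(2, 5)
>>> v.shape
(7, 19, 11)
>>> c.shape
(7, 19, 11)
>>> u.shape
(11, 11)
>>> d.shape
(11, 11)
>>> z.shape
(11, 11)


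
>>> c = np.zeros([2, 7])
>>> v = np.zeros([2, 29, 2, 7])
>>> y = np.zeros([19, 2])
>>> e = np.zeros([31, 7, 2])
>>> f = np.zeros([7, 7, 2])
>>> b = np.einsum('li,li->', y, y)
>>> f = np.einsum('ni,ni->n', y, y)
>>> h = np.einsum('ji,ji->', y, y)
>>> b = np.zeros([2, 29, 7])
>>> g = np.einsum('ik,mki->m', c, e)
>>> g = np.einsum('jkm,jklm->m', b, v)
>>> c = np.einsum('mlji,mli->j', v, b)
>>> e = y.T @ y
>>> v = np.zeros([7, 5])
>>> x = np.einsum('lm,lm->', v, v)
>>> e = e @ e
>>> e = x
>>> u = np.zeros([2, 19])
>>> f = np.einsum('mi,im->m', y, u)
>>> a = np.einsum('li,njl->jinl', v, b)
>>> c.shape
(2,)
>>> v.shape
(7, 5)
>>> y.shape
(19, 2)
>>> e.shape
()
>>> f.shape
(19,)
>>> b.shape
(2, 29, 7)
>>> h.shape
()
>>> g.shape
(7,)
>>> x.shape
()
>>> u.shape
(2, 19)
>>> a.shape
(29, 5, 2, 7)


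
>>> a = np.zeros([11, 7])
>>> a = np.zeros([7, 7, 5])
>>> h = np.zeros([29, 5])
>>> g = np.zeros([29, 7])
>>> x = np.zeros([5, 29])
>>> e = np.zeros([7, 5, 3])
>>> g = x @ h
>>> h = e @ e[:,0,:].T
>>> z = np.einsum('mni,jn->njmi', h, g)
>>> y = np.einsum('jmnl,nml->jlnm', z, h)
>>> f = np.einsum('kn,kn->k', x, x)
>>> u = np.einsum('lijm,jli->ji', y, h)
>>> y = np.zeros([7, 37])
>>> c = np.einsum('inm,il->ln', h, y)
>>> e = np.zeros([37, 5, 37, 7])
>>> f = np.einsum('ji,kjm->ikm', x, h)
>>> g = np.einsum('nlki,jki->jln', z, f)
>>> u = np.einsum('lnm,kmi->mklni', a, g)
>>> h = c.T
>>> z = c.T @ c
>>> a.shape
(7, 7, 5)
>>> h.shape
(5, 37)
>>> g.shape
(29, 5, 5)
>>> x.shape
(5, 29)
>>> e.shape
(37, 5, 37, 7)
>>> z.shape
(5, 5)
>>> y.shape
(7, 37)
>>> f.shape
(29, 7, 7)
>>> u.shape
(5, 29, 7, 7, 5)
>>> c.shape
(37, 5)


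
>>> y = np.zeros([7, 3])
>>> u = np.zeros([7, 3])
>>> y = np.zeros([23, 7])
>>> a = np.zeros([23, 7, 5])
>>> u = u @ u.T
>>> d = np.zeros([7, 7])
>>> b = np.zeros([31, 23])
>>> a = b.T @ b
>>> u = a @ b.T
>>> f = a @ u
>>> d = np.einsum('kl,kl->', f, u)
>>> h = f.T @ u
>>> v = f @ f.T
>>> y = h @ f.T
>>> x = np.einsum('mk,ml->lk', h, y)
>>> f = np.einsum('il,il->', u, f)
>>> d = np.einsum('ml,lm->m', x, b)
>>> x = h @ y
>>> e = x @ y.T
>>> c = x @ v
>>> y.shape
(31, 23)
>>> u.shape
(23, 31)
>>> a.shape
(23, 23)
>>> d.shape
(23,)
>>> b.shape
(31, 23)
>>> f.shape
()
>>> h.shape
(31, 31)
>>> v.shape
(23, 23)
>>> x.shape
(31, 23)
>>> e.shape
(31, 31)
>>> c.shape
(31, 23)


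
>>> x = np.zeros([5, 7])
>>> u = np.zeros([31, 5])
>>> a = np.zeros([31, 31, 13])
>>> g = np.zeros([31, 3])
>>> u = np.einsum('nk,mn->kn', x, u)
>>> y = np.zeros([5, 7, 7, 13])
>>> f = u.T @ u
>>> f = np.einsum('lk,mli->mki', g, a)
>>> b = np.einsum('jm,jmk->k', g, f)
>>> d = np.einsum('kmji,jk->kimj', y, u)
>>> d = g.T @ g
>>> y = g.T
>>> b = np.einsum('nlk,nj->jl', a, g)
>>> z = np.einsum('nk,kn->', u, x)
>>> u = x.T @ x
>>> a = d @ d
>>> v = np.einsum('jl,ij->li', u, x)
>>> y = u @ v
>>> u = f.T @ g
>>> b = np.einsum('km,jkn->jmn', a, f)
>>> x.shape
(5, 7)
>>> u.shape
(13, 3, 3)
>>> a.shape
(3, 3)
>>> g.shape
(31, 3)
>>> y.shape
(7, 5)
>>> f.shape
(31, 3, 13)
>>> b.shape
(31, 3, 13)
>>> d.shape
(3, 3)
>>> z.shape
()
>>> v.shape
(7, 5)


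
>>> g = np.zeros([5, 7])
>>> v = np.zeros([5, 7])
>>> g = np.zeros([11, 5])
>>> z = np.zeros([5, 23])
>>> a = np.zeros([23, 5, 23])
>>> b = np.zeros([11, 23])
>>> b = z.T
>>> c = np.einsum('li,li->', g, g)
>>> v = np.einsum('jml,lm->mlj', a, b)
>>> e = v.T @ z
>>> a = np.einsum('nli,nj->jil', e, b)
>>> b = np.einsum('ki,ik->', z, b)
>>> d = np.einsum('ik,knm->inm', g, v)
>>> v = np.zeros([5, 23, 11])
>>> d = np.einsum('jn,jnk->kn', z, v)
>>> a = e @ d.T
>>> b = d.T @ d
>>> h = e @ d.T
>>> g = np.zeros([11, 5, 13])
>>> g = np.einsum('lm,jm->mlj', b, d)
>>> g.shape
(23, 23, 11)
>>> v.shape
(5, 23, 11)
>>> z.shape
(5, 23)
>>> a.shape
(23, 23, 11)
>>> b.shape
(23, 23)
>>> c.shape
()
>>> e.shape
(23, 23, 23)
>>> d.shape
(11, 23)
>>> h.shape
(23, 23, 11)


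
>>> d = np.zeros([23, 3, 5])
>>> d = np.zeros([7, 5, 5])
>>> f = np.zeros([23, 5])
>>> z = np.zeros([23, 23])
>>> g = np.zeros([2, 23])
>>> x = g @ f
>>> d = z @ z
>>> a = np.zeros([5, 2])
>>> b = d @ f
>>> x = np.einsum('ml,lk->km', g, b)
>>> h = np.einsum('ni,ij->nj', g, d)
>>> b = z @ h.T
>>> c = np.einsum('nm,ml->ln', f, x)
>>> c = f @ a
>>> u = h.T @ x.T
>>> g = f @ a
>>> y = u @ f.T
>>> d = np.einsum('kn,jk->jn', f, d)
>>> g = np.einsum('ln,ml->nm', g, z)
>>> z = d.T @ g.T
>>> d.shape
(23, 5)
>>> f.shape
(23, 5)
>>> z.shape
(5, 2)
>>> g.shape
(2, 23)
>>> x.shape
(5, 2)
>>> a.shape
(5, 2)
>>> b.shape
(23, 2)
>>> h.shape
(2, 23)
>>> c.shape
(23, 2)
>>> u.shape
(23, 5)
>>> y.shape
(23, 23)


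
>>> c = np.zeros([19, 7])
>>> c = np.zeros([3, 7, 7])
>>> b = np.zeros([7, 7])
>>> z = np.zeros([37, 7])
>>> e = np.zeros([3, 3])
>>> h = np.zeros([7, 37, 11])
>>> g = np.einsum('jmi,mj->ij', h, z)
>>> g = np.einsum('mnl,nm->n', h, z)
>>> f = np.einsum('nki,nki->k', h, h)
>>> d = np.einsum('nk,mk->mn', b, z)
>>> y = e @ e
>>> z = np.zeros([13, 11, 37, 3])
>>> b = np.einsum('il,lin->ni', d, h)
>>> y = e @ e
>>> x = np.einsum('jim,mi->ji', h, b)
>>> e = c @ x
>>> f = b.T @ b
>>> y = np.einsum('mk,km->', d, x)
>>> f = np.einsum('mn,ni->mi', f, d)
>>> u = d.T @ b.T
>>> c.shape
(3, 7, 7)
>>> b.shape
(11, 37)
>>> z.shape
(13, 11, 37, 3)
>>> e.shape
(3, 7, 37)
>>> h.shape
(7, 37, 11)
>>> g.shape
(37,)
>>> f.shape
(37, 7)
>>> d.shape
(37, 7)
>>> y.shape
()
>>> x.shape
(7, 37)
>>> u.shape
(7, 11)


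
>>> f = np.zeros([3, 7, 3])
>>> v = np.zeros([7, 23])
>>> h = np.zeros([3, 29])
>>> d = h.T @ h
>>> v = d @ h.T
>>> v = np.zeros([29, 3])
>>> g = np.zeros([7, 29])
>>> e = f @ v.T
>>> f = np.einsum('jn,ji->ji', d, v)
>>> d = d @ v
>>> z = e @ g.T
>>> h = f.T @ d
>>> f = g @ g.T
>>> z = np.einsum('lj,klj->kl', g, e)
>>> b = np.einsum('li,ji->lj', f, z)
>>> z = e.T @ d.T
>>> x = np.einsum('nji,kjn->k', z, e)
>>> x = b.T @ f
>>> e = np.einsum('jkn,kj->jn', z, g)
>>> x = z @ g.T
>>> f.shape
(7, 7)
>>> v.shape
(29, 3)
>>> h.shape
(3, 3)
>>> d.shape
(29, 3)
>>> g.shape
(7, 29)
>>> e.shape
(29, 29)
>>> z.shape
(29, 7, 29)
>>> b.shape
(7, 3)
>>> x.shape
(29, 7, 7)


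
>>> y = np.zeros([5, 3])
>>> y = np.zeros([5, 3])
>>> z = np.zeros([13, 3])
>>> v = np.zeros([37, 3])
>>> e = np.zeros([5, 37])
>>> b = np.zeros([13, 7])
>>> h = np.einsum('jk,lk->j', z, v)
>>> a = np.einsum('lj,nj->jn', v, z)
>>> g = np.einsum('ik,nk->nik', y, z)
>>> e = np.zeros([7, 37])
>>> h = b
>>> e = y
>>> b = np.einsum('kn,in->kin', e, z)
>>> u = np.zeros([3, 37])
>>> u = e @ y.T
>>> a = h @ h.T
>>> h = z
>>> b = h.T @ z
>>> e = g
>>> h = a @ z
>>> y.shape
(5, 3)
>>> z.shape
(13, 3)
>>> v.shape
(37, 3)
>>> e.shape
(13, 5, 3)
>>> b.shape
(3, 3)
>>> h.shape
(13, 3)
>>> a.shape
(13, 13)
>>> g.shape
(13, 5, 3)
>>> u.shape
(5, 5)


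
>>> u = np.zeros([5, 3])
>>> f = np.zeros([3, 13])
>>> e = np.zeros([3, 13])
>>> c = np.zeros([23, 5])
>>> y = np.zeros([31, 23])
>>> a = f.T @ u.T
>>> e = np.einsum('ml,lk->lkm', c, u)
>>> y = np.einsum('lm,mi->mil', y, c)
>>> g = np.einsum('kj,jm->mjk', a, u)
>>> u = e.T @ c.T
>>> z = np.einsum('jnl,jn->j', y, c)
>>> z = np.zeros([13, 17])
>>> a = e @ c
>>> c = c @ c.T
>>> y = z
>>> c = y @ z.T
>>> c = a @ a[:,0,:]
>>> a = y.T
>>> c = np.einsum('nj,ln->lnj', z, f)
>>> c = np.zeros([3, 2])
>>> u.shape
(23, 3, 23)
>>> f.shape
(3, 13)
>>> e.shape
(5, 3, 23)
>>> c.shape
(3, 2)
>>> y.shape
(13, 17)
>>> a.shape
(17, 13)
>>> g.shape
(3, 5, 13)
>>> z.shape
(13, 17)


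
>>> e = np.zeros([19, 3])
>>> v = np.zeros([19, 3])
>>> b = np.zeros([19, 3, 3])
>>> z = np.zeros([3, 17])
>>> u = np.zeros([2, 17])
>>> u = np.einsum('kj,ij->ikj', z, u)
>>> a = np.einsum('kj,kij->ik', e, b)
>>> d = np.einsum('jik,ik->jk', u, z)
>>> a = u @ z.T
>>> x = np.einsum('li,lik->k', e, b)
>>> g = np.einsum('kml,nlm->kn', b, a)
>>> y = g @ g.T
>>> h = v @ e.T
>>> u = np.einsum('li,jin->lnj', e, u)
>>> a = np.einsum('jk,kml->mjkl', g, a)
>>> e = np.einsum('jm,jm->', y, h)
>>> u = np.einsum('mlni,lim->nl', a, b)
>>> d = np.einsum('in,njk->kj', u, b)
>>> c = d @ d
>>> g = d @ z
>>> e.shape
()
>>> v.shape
(19, 3)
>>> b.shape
(19, 3, 3)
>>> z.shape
(3, 17)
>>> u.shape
(2, 19)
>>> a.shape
(3, 19, 2, 3)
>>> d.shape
(3, 3)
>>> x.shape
(3,)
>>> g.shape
(3, 17)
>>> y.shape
(19, 19)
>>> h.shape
(19, 19)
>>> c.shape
(3, 3)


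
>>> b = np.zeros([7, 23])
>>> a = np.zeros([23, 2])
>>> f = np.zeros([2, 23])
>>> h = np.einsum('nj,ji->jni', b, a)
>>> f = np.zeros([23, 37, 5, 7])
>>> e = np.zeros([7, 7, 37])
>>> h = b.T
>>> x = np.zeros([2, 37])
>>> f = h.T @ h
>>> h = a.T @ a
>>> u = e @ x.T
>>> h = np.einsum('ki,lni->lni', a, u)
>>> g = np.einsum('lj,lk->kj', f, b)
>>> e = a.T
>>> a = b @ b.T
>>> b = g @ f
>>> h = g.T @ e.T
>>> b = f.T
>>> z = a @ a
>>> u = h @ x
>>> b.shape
(7, 7)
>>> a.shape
(7, 7)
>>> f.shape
(7, 7)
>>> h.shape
(7, 2)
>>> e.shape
(2, 23)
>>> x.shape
(2, 37)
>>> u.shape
(7, 37)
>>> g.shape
(23, 7)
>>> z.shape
(7, 7)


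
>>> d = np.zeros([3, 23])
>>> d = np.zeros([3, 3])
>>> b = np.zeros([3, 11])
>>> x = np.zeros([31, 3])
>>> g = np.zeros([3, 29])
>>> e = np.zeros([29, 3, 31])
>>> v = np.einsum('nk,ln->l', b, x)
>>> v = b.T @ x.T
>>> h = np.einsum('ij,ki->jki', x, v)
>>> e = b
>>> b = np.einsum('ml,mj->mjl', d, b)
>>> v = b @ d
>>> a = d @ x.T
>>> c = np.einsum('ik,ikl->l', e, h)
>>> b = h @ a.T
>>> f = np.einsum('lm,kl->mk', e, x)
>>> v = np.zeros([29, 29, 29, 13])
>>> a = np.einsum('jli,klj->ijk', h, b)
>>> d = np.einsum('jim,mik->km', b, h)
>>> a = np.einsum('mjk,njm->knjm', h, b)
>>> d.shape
(31, 3)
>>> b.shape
(3, 11, 3)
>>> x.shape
(31, 3)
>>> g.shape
(3, 29)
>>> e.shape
(3, 11)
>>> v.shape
(29, 29, 29, 13)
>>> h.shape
(3, 11, 31)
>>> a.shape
(31, 3, 11, 3)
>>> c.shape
(31,)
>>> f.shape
(11, 31)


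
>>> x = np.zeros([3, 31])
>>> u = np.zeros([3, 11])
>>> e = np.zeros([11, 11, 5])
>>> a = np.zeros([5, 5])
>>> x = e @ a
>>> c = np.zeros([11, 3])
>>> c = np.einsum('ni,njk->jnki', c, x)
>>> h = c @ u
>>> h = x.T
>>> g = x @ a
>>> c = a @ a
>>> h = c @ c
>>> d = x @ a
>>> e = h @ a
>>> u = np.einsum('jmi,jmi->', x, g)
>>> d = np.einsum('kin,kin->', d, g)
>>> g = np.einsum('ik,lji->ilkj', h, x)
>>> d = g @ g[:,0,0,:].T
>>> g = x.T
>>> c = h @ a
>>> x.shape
(11, 11, 5)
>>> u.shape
()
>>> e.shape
(5, 5)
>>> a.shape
(5, 5)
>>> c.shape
(5, 5)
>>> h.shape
(5, 5)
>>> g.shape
(5, 11, 11)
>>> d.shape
(5, 11, 5, 5)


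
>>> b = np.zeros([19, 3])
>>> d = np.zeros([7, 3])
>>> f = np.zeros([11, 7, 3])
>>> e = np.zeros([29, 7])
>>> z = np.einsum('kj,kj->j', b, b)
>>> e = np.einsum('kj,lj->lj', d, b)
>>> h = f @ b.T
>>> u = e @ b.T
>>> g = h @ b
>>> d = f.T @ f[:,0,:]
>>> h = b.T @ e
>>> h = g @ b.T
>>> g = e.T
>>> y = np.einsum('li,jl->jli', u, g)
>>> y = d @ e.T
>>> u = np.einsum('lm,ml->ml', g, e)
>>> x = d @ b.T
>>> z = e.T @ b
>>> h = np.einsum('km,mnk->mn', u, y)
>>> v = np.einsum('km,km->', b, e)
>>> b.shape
(19, 3)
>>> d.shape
(3, 7, 3)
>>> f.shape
(11, 7, 3)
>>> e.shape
(19, 3)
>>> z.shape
(3, 3)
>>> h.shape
(3, 7)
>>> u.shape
(19, 3)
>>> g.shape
(3, 19)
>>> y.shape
(3, 7, 19)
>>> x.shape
(3, 7, 19)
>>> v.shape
()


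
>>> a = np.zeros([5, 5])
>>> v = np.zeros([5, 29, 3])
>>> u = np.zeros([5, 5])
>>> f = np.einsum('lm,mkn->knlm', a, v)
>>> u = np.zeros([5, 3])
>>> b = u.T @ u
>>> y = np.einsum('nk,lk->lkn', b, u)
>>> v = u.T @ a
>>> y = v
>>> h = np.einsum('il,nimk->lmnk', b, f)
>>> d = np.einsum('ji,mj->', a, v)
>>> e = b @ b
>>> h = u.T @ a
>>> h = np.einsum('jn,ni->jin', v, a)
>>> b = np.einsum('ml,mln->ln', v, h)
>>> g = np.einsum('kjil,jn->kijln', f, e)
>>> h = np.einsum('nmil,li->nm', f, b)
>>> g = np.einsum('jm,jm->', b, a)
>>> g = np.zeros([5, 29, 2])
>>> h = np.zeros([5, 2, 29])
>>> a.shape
(5, 5)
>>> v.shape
(3, 5)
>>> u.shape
(5, 3)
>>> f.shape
(29, 3, 5, 5)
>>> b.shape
(5, 5)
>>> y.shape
(3, 5)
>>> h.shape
(5, 2, 29)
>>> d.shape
()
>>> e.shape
(3, 3)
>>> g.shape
(5, 29, 2)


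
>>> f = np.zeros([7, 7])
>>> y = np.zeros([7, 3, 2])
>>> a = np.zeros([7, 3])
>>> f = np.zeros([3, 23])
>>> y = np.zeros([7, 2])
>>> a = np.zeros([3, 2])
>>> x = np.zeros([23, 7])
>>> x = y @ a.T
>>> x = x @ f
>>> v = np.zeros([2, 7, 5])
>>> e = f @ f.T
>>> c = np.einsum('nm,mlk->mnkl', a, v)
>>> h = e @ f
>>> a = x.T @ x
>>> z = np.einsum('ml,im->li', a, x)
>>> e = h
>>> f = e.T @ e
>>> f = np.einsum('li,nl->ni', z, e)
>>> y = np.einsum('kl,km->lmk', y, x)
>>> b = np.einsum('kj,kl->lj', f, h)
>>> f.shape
(3, 7)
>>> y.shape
(2, 23, 7)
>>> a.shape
(23, 23)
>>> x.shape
(7, 23)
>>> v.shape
(2, 7, 5)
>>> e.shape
(3, 23)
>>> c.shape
(2, 3, 5, 7)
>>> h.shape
(3, 23)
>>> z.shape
(23, 7)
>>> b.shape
(23, 7)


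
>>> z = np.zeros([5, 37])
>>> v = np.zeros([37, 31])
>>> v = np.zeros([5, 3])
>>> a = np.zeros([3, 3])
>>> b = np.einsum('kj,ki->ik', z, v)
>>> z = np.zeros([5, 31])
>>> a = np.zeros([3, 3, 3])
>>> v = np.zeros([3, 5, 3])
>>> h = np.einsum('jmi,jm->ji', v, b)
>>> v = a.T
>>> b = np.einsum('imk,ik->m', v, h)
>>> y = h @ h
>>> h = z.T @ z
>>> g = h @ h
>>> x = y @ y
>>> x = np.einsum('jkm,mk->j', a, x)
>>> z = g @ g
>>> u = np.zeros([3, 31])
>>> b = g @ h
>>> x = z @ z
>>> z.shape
(31, 31)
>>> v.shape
(3, 3, 3)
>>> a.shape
(3, 3, 3)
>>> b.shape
(31, 31)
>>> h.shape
(31, 31)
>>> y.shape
(3, 3)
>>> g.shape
(31, 31)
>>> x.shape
(31, 31)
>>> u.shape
(3, 31)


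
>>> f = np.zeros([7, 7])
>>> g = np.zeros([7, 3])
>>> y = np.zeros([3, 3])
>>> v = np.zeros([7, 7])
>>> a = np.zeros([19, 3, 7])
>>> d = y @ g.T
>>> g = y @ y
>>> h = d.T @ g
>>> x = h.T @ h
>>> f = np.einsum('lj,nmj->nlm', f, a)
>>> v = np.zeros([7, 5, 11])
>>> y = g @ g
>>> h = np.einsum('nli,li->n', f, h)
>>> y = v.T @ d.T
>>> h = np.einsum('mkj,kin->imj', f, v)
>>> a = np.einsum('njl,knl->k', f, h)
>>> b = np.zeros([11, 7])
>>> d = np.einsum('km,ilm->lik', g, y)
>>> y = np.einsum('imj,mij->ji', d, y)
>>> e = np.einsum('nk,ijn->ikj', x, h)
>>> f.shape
(19, 7, 3)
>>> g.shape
(3, 3)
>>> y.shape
(3, 5)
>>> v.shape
(7, 5, 11)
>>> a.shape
(5,)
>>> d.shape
(5, 11, 3)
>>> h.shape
(5, 19, 3)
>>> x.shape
(3, 3)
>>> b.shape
(11, 7)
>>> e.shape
(5, 3, 19)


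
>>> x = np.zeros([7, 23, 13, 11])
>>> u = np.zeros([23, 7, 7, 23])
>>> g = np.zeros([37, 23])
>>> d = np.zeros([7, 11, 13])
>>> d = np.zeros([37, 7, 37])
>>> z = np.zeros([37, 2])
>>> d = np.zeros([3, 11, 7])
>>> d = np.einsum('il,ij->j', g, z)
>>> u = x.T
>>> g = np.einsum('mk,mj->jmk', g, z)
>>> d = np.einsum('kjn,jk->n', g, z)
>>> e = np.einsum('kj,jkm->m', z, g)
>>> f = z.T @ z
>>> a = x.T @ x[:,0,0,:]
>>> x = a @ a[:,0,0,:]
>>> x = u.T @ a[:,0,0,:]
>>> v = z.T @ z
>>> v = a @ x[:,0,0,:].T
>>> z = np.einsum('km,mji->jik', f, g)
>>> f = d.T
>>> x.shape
(7, 23, 13, 11)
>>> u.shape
(11, 13, 23, 7)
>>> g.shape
(2, 37, 23)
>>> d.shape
(23,)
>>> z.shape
(37, 23, 2)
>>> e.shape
(23,)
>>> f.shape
(23,)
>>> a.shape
(11, 13, 23, 11)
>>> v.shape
(11, 13, 23, 7)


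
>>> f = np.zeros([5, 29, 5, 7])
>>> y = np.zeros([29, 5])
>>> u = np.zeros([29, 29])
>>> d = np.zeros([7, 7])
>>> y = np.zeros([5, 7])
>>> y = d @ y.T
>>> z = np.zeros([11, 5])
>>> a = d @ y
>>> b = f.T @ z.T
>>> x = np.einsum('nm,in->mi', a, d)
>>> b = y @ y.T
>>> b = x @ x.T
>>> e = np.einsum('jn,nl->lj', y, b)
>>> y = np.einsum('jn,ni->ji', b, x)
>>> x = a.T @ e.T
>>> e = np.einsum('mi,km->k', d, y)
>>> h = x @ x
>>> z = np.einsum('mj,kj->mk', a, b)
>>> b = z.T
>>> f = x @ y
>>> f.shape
(5, 7)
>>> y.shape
(5, 7)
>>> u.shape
(29, 29)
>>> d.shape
(7, 7)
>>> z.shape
(7, 5)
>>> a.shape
(7, 5)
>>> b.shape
(5, 7)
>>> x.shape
(5, 5)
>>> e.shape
(5,)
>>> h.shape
(5, 5)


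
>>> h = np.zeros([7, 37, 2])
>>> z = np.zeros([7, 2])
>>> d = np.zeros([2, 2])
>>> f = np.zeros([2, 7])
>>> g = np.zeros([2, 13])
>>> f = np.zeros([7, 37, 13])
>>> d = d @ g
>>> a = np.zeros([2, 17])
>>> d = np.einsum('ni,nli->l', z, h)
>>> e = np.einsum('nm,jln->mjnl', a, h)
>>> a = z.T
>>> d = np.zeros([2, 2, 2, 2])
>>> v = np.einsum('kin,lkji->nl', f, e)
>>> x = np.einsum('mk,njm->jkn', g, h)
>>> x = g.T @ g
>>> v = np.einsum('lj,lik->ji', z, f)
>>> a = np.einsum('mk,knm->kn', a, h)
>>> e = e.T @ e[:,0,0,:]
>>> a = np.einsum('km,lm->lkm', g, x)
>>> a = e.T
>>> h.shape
(7, 37, 2)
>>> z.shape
(7, 2)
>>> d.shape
(2, 2, 2, 2)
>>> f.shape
(7, 37, 13)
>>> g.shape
(2, 13)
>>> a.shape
(37, 7, 2, 37)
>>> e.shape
(37, 2, 7, 37)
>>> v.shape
(2, 37)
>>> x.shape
(13, 13)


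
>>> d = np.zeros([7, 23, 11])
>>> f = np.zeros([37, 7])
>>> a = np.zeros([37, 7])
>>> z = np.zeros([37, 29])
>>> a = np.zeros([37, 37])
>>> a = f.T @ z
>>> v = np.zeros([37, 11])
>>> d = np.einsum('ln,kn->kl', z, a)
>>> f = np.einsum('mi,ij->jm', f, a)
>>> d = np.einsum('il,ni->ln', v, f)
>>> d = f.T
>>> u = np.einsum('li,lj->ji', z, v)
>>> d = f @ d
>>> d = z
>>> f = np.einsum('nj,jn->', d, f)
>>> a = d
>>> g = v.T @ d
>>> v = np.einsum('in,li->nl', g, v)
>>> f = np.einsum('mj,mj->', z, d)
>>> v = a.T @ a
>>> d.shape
(37, 29)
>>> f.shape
()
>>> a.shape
(37, 29)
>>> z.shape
(37, 29)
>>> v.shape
(29, 29)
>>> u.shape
(11, 29)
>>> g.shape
(11, 29)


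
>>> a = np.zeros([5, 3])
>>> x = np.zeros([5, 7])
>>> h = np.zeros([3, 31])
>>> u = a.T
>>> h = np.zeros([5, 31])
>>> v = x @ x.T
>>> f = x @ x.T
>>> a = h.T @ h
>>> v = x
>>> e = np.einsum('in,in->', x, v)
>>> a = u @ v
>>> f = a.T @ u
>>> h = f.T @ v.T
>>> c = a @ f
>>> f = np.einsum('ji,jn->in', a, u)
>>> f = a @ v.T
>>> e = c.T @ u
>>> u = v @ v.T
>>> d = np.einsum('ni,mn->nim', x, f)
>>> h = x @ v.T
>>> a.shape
(3, 7)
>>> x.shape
(5, 7)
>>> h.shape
(5, 5)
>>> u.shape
(5, 5)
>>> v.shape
(5, 7)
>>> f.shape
(3, 5)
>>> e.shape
(5, 5)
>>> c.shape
(3, 5)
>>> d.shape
(5, 7, 3)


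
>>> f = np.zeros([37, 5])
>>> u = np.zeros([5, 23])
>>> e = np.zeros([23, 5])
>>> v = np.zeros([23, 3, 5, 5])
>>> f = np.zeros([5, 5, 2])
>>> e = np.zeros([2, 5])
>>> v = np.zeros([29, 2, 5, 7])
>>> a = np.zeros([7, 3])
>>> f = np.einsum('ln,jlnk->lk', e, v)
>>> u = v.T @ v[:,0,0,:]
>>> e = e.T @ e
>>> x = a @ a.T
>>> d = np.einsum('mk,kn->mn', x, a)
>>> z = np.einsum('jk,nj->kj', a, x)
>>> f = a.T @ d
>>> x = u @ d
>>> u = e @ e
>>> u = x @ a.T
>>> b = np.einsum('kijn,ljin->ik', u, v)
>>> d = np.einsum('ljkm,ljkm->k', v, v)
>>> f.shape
(3, 3)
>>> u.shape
(7, 5, 2, 7)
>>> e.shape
(5, 5)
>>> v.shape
(29, 2, 5, 7)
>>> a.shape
(7, 3)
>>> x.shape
(7, 5, 2, 3)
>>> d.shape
(5,)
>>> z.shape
(3, 7)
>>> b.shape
(5, 7)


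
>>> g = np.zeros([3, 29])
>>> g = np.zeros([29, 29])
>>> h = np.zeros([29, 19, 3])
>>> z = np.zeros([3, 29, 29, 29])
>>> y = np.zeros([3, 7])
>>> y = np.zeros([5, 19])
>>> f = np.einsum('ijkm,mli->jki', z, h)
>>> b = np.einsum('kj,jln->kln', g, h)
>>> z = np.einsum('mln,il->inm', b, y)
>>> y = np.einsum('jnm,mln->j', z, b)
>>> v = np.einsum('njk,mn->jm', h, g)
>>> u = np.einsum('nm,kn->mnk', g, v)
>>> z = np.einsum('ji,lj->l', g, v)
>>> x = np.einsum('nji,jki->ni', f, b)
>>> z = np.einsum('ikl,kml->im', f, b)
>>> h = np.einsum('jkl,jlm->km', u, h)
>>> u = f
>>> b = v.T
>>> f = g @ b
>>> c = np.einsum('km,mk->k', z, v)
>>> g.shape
(29, 29)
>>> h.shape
(29, 3)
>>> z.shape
(29, 19)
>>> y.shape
(5,)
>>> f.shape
(29, 19)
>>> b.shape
(29, 19)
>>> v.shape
(19, 29)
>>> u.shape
(29, 29, 3)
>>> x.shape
(29, 3)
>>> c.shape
(29,)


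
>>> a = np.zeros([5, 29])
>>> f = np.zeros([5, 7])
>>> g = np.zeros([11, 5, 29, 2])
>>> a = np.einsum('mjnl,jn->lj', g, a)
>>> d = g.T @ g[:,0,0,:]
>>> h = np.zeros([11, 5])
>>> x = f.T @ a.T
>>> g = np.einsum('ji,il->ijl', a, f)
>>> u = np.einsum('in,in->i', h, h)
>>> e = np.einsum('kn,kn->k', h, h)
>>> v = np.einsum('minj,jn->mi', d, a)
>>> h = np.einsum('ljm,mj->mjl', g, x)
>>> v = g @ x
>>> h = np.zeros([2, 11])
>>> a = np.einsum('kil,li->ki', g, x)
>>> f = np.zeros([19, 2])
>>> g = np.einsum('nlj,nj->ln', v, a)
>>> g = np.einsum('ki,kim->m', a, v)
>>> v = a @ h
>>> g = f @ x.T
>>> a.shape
(5, 2)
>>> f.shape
(19, 2)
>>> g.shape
(19, 7)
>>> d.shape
(2, 29, 5, 2)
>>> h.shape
(2, 11)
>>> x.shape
(7, 2)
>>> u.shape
(11,)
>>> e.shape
(11,)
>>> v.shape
(5, 11)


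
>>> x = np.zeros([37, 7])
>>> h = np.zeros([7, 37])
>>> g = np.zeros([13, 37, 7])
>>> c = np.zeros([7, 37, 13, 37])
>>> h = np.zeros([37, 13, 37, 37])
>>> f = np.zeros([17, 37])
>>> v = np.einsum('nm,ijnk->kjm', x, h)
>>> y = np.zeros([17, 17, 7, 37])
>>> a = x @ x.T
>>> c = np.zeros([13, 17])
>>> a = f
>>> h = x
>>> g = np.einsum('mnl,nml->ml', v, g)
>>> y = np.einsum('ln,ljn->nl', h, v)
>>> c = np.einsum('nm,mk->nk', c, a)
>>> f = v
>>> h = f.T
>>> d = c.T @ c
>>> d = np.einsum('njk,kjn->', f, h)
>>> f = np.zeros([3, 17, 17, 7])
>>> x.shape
(37, 7)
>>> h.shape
(7, 13, 37)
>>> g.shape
(37, 7)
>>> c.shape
(13, 37)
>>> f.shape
(3, 17, 17, 7)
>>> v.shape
(37, 13, 7)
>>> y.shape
(7, 37)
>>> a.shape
(17, 37)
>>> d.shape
()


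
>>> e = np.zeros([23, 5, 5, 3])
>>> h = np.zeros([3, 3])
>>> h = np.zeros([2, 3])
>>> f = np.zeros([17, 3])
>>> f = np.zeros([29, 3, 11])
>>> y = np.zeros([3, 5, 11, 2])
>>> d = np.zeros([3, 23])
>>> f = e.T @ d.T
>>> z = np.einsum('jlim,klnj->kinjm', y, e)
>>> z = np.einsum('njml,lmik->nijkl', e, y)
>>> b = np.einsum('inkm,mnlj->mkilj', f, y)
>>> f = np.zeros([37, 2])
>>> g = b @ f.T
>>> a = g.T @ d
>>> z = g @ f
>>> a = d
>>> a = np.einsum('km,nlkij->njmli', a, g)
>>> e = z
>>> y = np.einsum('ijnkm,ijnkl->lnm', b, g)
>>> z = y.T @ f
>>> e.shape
(3, 5, 3, 11, 2)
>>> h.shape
(2, 3)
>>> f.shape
(37, 2)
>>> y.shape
(37, 3, 2)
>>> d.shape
(3, 23)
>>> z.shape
(2, 3, 2)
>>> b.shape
(3, 5, 3, 11, 2)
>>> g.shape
(3, 5, 3, 11, 37)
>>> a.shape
(3, 37, 23, 5, 11)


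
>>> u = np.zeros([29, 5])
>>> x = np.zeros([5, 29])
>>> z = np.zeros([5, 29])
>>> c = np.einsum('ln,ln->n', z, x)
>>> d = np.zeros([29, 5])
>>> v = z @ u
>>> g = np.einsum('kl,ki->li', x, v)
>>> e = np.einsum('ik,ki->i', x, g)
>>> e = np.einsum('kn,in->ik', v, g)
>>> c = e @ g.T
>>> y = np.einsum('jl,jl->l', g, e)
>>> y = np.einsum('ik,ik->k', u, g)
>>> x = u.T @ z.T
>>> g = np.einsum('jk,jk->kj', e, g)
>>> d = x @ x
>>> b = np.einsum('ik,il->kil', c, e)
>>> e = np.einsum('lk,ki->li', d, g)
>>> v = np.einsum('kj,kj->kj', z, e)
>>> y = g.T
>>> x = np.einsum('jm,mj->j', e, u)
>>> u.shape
(29, 5)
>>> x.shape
(5,)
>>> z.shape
(5, 29)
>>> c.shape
(29, 29)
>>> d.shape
(5, 5)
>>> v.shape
(5, 29)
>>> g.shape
(5, 29)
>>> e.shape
(5, 29)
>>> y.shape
(29, 5)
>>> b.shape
(29, 29, 5)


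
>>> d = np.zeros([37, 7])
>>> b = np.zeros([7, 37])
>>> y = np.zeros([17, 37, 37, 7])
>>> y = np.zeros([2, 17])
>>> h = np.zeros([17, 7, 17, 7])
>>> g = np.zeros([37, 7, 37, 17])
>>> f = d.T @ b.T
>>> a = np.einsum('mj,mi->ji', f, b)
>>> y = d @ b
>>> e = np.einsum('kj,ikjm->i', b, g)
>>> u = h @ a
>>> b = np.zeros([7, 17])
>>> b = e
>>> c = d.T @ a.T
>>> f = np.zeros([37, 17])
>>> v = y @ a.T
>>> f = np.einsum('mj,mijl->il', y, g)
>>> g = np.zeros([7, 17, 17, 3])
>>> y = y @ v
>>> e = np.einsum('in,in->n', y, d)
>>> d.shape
(37, 7)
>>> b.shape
(37,)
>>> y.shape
(37, 7)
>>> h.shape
(17, 7, 17, 7)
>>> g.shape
(7, 17, 17, 3)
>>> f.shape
(7, 17)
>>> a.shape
(7, 37)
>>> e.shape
(7,)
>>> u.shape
(17, 7, 17, 37)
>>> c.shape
(7, 7)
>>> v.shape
(37, 7)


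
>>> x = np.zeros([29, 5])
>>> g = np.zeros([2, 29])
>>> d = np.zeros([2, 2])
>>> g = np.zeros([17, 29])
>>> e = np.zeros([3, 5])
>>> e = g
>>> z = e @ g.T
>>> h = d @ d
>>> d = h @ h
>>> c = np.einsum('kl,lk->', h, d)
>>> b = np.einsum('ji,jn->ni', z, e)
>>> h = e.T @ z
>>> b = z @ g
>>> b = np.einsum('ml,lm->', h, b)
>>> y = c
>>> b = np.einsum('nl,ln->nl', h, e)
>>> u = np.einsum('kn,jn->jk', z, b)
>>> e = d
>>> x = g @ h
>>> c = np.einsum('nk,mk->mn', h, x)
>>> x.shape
(17, 17)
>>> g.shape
(17, 29)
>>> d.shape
(2, 2)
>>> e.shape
(2, 2)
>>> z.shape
(17, 17)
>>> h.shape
(29, 17)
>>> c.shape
(17, 29)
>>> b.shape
(29, 17)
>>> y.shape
()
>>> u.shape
(29, 17)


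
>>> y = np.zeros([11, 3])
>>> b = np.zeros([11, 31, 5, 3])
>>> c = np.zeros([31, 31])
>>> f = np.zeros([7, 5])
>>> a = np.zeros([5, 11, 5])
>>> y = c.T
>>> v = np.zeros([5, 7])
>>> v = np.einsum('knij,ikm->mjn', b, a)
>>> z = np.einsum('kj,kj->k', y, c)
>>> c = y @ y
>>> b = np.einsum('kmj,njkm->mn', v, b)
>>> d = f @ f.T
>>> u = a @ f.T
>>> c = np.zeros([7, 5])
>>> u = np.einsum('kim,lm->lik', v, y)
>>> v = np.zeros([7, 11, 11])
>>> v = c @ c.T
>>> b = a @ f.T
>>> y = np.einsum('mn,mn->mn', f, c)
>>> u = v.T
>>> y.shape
(7, 5)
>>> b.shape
(5, 11, 7)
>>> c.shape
(7, 5)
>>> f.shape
(7, 5)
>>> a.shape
(5, 11, 5)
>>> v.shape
(7, 7)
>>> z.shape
(31,)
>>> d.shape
(7, 7)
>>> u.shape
(7, 7)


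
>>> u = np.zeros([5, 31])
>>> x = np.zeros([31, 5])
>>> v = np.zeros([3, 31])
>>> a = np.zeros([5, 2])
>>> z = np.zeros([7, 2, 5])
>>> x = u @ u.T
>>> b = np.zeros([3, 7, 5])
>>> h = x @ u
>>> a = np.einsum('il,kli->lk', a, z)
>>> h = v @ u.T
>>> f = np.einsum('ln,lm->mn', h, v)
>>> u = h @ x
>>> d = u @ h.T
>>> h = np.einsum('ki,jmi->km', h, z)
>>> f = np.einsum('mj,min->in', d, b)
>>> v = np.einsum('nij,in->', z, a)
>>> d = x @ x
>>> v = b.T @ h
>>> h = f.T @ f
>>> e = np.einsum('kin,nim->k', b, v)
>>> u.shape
(3, 5)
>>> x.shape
(5, 5)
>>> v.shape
(5, 7, 2)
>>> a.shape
(2, 7)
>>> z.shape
(7, 2, 5)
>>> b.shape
(3, 7, 5)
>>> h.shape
(5, 5)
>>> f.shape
(7, 5)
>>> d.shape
(5, 5)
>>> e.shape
(3,)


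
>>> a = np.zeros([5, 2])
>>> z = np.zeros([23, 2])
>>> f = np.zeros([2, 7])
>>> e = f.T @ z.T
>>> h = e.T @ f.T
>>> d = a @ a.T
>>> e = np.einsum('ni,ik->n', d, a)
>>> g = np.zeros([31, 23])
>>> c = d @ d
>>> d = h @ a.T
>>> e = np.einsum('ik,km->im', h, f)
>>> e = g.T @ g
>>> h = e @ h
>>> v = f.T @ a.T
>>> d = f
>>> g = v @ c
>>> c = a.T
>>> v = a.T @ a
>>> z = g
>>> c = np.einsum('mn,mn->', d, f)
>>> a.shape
(5, 2)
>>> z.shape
(7, 5)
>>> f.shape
(2, 7)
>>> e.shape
(23, 23)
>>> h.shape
(23, 2)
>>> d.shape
(2, 7)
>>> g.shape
(7, 5)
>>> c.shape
()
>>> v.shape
(2, 2)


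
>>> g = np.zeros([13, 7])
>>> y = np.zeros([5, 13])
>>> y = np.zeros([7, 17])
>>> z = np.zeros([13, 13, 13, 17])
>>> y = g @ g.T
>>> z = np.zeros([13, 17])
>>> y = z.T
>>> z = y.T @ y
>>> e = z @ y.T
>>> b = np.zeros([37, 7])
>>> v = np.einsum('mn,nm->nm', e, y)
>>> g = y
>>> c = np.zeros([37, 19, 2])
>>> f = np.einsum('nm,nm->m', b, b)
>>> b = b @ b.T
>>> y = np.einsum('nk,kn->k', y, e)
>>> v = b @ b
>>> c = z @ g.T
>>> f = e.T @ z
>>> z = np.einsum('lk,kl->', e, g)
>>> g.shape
(17, 13)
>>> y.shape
(13,)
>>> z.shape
()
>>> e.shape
(13, 17)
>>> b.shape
(37, 37)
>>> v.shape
(37, 37)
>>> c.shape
(13, 17)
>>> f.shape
(17, 13)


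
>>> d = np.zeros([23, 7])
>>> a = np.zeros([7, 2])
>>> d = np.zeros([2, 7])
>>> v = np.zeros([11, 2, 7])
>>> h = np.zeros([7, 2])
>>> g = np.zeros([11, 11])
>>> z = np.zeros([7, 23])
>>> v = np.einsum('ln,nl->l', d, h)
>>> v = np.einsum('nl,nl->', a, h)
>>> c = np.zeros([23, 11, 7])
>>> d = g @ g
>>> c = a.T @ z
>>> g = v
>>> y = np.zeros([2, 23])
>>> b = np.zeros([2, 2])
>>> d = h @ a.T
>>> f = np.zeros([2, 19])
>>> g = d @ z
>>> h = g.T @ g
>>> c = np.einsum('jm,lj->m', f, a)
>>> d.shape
(7, 7)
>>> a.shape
(7, 2)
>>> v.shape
()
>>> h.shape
(23, 23)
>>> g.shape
(7, 23)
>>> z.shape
(7, 23)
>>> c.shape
(19,)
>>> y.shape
(2, 23)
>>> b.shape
(2, 2)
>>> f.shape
(2, 19)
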